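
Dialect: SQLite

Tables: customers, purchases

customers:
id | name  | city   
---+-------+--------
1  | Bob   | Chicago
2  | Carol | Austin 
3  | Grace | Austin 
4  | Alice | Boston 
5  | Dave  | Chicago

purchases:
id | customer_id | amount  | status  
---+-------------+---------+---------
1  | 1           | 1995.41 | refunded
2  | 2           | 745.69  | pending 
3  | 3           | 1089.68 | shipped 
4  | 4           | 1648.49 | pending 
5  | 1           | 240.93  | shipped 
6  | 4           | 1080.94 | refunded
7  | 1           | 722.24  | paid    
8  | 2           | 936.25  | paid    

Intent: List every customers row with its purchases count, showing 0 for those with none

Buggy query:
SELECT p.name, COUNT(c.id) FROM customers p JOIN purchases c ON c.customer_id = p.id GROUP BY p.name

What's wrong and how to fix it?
Bug: INNER JOIN drops customers rows that have no matching purchases rows

Fix: Switch to LEFT JOIN to retain unmatched parent rows

Corrected query:
SELECT p.name, COUNT(c.id) FROM customers p LEFT JOIN purchases c ON c.customer_id = p.id GROUP BY p.name

Result:
name  | COUNT(c.id)
------+------------
Alice | 2          
Bob   | 3          
Carol | 2          
Dave  | 0          
Grace | 1          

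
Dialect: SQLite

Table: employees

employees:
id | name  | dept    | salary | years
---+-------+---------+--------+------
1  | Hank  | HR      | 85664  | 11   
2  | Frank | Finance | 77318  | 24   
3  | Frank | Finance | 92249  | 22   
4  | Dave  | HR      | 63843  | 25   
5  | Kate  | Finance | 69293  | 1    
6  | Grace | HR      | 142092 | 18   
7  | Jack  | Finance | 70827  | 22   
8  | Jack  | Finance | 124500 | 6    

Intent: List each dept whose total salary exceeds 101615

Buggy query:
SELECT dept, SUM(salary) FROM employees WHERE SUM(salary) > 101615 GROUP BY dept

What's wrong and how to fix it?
Bug: SUM(salary) is an aggregate, but WHERE filters rows before aggregation

Fix: Use HAVING (which filters groups after aggregation) instead of WHERE

Corrected query:
SELECT dept, SUM(salary) FROM employees GROUP BY dept HAVING SUM(salary) > 101615

Result:
dept    | SUM(salary)
--------+------------
Finance | 434187     
HR      | 291599     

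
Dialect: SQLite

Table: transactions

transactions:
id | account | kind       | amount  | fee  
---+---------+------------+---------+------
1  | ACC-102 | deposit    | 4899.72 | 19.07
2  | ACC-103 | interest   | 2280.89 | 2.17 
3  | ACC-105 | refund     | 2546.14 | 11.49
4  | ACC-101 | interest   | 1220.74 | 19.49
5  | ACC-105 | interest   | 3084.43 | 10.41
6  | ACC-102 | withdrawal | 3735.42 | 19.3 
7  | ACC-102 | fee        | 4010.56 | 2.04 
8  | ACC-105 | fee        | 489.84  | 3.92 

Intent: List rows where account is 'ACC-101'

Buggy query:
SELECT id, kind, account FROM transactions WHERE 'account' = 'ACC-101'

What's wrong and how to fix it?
Bug: 'account' in single quotes is a string literal, not the column; the comparison is literal-vs-literal and never true

Fix: Remove the quotes around the column name (or use double quotes for an identifier)

Corrected query:
SELECT id, kind, account FROM transactions WHERE account = 'ACC-101'

Result:
id | kind     | account
---+----------+--------
4  | interest | ACC-101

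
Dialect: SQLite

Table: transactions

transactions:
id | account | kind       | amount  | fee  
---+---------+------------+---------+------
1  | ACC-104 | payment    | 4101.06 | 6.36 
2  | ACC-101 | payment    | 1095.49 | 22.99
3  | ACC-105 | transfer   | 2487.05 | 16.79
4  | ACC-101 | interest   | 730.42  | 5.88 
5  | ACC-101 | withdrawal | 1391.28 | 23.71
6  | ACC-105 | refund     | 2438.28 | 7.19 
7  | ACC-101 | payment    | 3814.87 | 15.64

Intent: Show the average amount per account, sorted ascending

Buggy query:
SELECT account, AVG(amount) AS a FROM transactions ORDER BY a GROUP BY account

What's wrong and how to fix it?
Bug: ORDER BY appears before GROUP BY; SQL clause order requires GROUP BY first

Fix: Reorder: SELECT … FROM … GROUP BY … ORDER BY …

Corrected query:
SELECT account, AVG(amount) AS a FROM transactions GROUP BY account ORDER BY a

Result:
account | a       
--------+---------
ACC-101 | 1758.015
ACC-105 | 2462.665
ACC-104 | 4101.06 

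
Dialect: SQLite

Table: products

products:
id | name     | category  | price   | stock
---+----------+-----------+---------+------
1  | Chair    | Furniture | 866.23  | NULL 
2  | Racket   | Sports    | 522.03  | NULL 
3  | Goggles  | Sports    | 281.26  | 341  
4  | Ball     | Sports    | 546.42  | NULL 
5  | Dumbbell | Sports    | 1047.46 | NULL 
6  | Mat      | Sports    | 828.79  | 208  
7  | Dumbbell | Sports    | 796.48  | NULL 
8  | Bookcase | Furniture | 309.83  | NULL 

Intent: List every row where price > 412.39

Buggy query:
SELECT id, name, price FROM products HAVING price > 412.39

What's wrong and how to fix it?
Bug: This is a non-aggregate query (no GROUP BY, no aggregates), so in SQLite the HAVING clause is invalid here; a row-level condition belongs in WHERE

Fix: Replace HAVING with WHERE since the condition applies to individual rows

Corrected query:
SELECT id, name, price FROM products WHERE price > 412.39

Result:
id | name     | price  
---+----------+--------
1  | Chair    | 866.23 
2  | Racket   | 522.03 
4  | Ball     | 546.42 
5  | Dumbbell | 1047.46
6  | Mat      | 828.79 
7  | Dumbbell | 796.48 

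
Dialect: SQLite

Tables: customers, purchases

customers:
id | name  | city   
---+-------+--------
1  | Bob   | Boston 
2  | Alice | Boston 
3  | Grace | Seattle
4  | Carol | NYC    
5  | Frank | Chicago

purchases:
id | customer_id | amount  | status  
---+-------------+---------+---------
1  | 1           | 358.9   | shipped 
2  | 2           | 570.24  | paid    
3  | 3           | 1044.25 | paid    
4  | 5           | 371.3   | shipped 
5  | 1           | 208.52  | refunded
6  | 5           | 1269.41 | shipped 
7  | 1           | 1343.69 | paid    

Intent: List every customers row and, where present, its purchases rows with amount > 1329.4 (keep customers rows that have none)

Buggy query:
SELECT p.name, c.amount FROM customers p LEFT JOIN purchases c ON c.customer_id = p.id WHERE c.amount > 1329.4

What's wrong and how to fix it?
Bug: A WHERE condition on the right-hand table after LEFT JOIN drops unmatched parents

Fix: Put 'c.amount > 1329.4' in the JOIN's ON clause instead of WHERE

Corrected query:
SELECT p.name, c.amount FROM customers p LEFT JOIN purchases c ON c.customer_id = p.id AND c.amount > 1329.4

Result:
name  | amount 
------+--------
Bob   | 1343.69
Alice | NULL   
Grace | NULL   
Carol | NULL   
Frank | NULL   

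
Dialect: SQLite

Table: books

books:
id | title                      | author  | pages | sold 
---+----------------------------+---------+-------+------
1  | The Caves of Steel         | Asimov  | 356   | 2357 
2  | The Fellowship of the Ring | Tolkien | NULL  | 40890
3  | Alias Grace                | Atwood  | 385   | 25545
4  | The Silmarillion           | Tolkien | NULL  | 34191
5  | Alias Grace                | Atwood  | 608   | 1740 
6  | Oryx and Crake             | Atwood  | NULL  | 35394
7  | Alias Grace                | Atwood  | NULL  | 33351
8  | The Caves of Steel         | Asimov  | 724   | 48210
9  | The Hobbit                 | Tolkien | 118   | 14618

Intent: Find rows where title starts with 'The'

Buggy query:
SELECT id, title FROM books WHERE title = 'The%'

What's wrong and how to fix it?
Bug: Wildcards only work with LIKE; '=' treats '%' as a literal character

Fix: Use LIKE for wildcard pattern matching

Corrected query:
SELECT id, title FROM books WHERE title LIKE 'The%'

Result:
id | title                     
---+---------------------------
1  | The Caves of Steel        
2  | The Fellowship of the Ring
4  | The Silmarillion          
8  | The Caves of Steel        
9  | The Hobbit                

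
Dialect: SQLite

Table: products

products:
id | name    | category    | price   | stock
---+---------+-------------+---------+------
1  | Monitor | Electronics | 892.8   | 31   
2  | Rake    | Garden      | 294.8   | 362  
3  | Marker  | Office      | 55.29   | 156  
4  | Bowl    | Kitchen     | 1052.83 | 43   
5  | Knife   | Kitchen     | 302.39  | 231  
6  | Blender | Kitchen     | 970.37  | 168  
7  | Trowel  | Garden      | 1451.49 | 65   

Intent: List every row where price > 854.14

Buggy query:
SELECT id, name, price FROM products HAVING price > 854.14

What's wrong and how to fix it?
Bug: This is a non-aggregate query (no GROUP BY, no aggregates), so in SQLite the HAVING clause is invalid here; a row-level condition belongs in WHERE

Fix: Use WHERE for row-level filtering

Corrected query:
SELECT id, name, price FROM products WHERE price > 854.14

Result:
id | name    | price  
---+---------+--------
1  | Monitor | 892.8  
4  | Bowl    | 1052.83
6  | Blender | 970.37 
7  | Trowel  | 1451.49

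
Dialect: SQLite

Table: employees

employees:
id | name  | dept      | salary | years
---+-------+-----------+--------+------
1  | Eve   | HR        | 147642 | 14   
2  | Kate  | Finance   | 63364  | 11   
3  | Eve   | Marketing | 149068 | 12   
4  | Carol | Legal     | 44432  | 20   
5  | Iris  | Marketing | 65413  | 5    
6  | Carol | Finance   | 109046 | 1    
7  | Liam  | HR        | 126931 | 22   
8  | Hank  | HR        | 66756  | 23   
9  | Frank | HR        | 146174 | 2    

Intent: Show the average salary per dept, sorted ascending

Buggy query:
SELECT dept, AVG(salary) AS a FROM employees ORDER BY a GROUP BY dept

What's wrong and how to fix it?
Bug: ORDER BY appears before GROUP BY; SQL clause order requires GROUP BY first

Fix: Reorder: SELECT … FROM … GROUP BY … ORDER BY …

Corrected query:
SELECT dept, AVG(salary) AS a FROM employees GROUP BY dept ORDER BY a

Result:
dept      | a        
----------+----------
Legal     | 44432    
Finance   | 86205    
Marketing | 107240.5 
HR        | 121875.75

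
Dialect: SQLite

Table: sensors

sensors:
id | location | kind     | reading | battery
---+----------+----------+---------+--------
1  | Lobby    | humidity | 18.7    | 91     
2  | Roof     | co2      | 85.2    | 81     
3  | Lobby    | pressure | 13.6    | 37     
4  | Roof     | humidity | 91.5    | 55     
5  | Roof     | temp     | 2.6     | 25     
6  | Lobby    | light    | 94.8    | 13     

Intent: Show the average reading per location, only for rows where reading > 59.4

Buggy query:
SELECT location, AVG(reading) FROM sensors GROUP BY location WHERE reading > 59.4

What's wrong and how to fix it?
Bug: Row-level WHERE must come before GROUP BY in the clause order

Fix: Place WHERE between FROM and GROUP BY

Corrected query:
SELECT location, AVG(reading) FROM sensors WHERE reading > 59.4 GROUP BY location

Result:
location | AVG(reading)
---------+-------------
Lobby    | 94.8        
Roof     | 88.35       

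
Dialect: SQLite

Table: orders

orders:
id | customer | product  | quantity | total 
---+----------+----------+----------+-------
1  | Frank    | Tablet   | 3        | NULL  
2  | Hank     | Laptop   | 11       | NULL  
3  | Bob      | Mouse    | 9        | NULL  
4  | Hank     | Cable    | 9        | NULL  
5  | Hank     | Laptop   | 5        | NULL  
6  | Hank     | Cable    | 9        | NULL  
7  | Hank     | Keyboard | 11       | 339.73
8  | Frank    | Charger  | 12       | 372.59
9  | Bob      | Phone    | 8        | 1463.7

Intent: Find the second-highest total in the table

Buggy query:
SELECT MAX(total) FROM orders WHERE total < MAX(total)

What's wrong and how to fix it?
Bug: MAX(total) on the right of the comparison is an aggregate-in-WHERE error

Fix: Put the inner MAX in a scalar subquery

Corrected query:
SELECT MAX(total) FROM orders WHERE total < (SELECT MAX(total) FROM orders)

Result:
MAX(total)
----------
372.59    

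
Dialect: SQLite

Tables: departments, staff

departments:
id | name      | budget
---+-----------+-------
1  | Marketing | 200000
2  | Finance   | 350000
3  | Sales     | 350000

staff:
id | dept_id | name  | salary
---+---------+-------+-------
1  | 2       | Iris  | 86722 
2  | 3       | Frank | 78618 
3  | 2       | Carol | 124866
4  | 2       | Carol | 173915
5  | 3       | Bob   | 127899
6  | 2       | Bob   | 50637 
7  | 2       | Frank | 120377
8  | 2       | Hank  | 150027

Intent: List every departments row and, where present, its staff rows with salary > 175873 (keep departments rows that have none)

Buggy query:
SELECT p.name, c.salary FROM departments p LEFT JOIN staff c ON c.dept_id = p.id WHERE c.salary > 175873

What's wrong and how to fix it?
Bug: A WHERE condition on the right-hand table after LEFT JOIN drops unmatched parents

Fix: Put 'c.salary > 175873' in the JOIN's ON clause instead of WHERE

Corrected query:
SELECT p.name, c.salary FROM departments p LEFT JOIN staff c ON c.dept_id = p.id AND c.salary > 175873

Result:
name      | salary
----------+-------
Marketing | NULL  
Finance   | NULL  
Sales     | NULL  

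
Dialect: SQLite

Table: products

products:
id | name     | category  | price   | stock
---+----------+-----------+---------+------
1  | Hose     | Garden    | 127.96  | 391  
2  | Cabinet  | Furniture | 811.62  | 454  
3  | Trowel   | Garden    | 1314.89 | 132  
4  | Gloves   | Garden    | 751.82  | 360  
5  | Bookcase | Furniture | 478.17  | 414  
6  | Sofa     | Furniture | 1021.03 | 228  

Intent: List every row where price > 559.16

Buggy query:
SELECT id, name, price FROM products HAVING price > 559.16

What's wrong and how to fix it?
Bug: HAVING filters the output of aggregation, but this query has no GROUP BY and no aggregate functions, so SQLite rejects it (HAVING clause on a non-aggregate query); the condition here is per row

Fix: Replace HAVING with WHERE since the condition applies to individual rows

Corrected query:
SELECT id, name, price FROM products WHERE price > 559.16

Result:
id | name    | price  
---+---------+--------
2  | Cabinet | 811.62 
3  | Trowel  | 1314.89
4  | Gloves  | 751.82 
6  | Sofa    | 1021.03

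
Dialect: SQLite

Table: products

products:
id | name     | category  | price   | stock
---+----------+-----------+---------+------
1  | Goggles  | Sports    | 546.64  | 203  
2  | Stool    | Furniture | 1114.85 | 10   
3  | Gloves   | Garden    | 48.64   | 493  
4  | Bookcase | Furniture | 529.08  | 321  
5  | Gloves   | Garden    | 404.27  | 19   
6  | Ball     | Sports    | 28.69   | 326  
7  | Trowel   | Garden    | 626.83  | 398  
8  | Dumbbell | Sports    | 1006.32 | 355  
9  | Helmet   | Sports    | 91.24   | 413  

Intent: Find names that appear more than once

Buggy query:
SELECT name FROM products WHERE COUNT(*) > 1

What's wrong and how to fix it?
Bug: COUNT(*) is an aggregate and cannot be used in WHERE

Fix: Group first, then use HAVING for the count condition

Corrected query:
SELECT name FROM products GROUP BY name HAVING COUNT(*) > 1

Result:
name  
------
Gloves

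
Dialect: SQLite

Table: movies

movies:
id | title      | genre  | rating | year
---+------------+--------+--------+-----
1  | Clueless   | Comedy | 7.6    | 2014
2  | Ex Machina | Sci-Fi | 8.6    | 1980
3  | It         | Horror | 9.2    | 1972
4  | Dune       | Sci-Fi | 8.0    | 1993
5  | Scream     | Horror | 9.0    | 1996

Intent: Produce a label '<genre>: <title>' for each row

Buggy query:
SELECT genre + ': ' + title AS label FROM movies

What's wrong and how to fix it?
Bug: '+' is numeric addition; on text columns SQLite converts them to 0 instead of concatenating

Fix: Use the || operator for string concatenation

Corrected query:
SELECT genre || ': ' || title AS label FROM movies

Result:
label             
------------------
Comedy: Clueless  
Sci-Fi: Ex Machina
Horror: It        
Sci-Fi: Dune      
Horror: Scream    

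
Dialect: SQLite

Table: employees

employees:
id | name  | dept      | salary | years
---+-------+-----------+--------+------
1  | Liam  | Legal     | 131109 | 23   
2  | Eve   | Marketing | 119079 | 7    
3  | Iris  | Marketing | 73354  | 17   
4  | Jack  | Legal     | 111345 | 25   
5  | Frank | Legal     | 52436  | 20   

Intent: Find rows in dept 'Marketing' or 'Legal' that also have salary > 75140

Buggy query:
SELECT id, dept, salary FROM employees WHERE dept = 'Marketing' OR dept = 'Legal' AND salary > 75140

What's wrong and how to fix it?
Bug: AND binds tighter than OR, so this parses as dept = 'Marketing' OR (dept = 'Legal' AND salary > 75140)

Fix: Add parentheses around the OR so the AND applies to both alternatives

Corrected query:
SELECT id, dept, salary FROM employees WHERE (dept = 'Marketing' OR dept = 'Legal') AND salary > 75140

Result:
id | dept      | salary
---+-----------+-------
1  | Legal     | 131109
2  | Marketing | 119079
4  | Legal     | 111345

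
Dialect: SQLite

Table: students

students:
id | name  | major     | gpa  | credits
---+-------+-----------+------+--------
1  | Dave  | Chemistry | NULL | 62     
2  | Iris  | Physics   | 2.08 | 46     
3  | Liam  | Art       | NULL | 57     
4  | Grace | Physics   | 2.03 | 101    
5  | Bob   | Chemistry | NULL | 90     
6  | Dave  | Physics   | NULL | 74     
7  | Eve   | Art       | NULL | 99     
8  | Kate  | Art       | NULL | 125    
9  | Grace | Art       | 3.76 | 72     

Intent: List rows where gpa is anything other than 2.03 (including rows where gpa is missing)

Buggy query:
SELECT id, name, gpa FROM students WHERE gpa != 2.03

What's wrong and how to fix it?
Bug: 'gpa != 2.03' is unknown when gpa is NULL, so NULL rows are silently excluded

Fix: Add an explicit OR gpa IS NULL to include the missing-value rows

Corrected query:
SELECT id, name, gpa FROM students WHERE gpa != 2.03 OR gpa IS NULL

Result:
id | name  | gpa 
---+-------+-----
1  | Dave  | NULL
2  | Iris  | 2.08
3  | Liam  | NULL
5  | Bob   | NULL
6  | Dave  | NULL
7  | Eve   | NULL
8  | Kate  | NULL
9  | Grace | 3.76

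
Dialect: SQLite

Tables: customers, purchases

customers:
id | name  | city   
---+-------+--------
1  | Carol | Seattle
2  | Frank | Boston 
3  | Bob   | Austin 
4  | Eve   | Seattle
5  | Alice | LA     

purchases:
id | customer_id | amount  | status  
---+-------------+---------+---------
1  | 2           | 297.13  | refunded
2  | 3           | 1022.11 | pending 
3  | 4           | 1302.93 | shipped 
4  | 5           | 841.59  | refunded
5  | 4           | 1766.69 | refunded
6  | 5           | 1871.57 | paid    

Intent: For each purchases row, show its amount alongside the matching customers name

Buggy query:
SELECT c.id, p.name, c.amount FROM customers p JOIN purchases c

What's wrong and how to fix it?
Bug: Missing join condition: each purchases row is matched to all customers rows instead of just its own

Fix: Specify the join condition linking the foreign key to the parent id

Corrected query:
SELECT c.id, p.name, c.amount FROM customers p JOIN purchases c ON c.customer_id = p.id

Result:
id | name  | amount 
---+-------+--------
1  | Frank | 297.13 
2  | Bob   | 1022.11
3  | Eve   | 1302.93
4  | Alice | 841.59 
5  | Eve   | 1766.69
6  | Alice | 1871.57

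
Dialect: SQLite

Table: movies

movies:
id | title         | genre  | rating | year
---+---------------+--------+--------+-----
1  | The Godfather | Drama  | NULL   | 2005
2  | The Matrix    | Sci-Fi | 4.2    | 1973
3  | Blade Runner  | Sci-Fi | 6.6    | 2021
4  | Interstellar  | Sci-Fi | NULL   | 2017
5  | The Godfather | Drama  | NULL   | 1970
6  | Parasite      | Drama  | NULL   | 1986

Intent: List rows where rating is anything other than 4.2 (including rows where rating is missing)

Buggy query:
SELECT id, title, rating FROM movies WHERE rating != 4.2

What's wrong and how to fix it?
Bug: Inequality against NULL is unknown, not true; rows with NULL are dropped

Fix: Add an explicit OR rating IS NULL to include the missing-value rows

Corrected query:
SELECT id, title, rating FROM movies WHERE rating != 4.2 OR rating IS NULL

Result:
id | title         | rating
---+---------------+-------
1  | The Godfather | NULL  
3  | Blade Runner  | 6.6   
4  | Interstellar  | NULL  
5  | The Godfather | NULL  
6  | Parasite      | NULL  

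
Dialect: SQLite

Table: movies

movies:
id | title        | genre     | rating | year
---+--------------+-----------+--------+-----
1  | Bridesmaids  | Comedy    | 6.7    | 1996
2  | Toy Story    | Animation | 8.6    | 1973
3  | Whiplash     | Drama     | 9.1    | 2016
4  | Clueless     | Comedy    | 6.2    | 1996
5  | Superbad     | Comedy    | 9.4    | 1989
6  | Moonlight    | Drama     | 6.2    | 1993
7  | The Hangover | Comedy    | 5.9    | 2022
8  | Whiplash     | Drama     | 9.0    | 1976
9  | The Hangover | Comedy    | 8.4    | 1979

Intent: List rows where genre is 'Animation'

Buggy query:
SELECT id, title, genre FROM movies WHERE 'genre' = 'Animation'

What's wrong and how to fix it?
Bug: Single quotes denote string literals in SQL; the column name is being compared as a constant string

Fix: Reference the column as genre without single quotes

Corrected query:
SELECT id, title, genre FROM movies WHERE genre = 'Animation'

Result:
id | title     | genre    
---+-----------+----------
2  | Toy Story | Animation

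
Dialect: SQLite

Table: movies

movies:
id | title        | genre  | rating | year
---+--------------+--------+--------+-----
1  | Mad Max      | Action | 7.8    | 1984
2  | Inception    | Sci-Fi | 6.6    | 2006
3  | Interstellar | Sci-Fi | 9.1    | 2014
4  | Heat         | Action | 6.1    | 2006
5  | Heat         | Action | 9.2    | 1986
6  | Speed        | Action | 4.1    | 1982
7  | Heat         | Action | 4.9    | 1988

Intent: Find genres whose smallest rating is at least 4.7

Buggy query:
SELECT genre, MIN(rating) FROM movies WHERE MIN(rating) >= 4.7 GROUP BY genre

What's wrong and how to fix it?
Bug: Aggregates like MIN are computed per group after WHERE runs

Fix: Use HAVING for the per-group MIN condition

Corrected query:
SELECT genre, MIN(rating) FROM movies GROUP BY genre HAVING MIN(rating) >= 4.7

Result:
genre  | MIN(rating)
-------+------------
Sci-Fi | 6.6        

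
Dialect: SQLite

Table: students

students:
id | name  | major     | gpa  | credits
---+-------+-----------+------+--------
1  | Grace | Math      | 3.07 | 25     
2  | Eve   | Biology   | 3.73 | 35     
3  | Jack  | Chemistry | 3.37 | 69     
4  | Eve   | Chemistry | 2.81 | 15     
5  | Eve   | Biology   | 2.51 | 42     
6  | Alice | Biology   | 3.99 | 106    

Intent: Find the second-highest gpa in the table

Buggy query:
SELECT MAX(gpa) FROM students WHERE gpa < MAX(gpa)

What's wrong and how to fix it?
Bug: MAX(gpa) on the right of the comparison is an aggregate-in-WHERE error

Fix: Put the inner MAX in a scalar subquery

Corrected query:
SELECT MAX(gpa) FROM students WHERE gpa < (SELECT MAX(gpa) FROM students)

Result:
MAX(gpa)
--------
3.73    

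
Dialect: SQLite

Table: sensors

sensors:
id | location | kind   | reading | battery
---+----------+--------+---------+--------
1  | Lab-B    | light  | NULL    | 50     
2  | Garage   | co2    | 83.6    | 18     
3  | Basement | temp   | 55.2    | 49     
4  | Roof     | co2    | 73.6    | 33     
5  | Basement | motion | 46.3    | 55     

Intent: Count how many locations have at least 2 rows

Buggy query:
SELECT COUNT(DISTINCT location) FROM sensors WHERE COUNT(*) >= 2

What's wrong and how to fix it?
Bug: COUNT(*) cannot appear in WHERE; the per-group count doesn't exist yet

Fix: Group first with HAVING COUNT(*) >= 2, then COUNT the resulting groups

Corrected query:
SELECT COUNT(*) FROM (SELECT location FROM sensors GROUP BY location HAVING COUNT(*) >= 2)

Result:
COUNT(*)
--------
1       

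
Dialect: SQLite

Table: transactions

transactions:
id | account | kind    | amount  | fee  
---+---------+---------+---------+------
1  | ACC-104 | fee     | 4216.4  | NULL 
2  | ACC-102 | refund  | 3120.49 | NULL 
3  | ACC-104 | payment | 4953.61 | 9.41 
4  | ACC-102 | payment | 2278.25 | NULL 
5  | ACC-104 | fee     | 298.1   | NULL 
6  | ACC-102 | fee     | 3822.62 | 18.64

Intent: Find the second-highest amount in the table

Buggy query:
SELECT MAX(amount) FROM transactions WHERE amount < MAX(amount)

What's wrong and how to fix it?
Bug: The inner MAX is an aggregate inside WHERE, which is not allowed

Fix: Put the inner MAX in a scalar subquery

Corrected query:
SELECT MAX(amount) FROM transactions WHERE amount < (SELECT MAX(amount) FROM transactions)

Result:
MAX(amount)
-----------
4216.4     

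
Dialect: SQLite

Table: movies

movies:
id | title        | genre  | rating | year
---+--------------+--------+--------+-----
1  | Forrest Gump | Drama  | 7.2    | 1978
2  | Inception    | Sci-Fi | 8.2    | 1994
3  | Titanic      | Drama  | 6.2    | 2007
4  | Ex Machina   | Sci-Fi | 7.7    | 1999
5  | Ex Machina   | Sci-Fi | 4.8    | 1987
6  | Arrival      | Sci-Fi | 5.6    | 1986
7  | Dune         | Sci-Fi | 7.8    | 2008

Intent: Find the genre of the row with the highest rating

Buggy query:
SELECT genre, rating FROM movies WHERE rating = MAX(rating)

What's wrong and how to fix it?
Bug: MAX(rating) is an aggregate and cannot be used directly in WHERE

Fix: Use a subquery: WHERE rating = (SELECT MAX(rating) FROM movies)

Corrected query:
SELECT genre, rating FROM movies WHERE rating = (SELECT MAX(rating) FROM movies)

Result:
genre  | rating
-------+-------
Sci-Fi | 8.2   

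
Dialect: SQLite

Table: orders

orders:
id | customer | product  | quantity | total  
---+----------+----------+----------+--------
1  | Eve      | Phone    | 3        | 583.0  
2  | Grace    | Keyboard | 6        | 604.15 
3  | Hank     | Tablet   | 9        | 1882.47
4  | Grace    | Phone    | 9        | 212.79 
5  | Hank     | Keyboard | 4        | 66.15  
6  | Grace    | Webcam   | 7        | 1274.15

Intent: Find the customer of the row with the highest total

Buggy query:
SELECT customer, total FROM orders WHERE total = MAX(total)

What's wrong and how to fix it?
Bug: WHERE is evaluated per row; an aggregate over the whole table isn't defined there

Fix: Wrap MAX in a scalar subquery so WHERE compares against a single value

Corrected query:
SELECT customer, total FROM orders WHERE total = (SELECT MAX(total) FROM orders)

Result:
customer | total  
---------+--------
Hank     | 1882.47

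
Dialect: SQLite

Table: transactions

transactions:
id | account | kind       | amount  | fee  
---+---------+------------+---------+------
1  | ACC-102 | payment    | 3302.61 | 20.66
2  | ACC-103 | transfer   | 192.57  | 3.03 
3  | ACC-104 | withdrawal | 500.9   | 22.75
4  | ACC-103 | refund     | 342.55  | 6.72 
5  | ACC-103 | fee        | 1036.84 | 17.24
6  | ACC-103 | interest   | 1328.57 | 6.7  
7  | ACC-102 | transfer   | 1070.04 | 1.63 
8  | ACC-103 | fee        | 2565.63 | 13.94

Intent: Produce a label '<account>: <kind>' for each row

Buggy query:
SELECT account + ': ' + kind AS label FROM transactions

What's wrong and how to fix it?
Bug: SQLite uses || for string concatenation; + coerces text to numbers (yielding 0)

Fix: Use the || operator for string concatenation

Corrected query:
SELECT account || ': ' || kind AS label FROM transactions

Result:
label              
-------------------
ACC-102: payment   
ACC-103: transfer  
ACC-104: withdrawal
ACC-103: refund    
ACC-103: fee       
ACC-103: interest  
ACC-102: transfer  
ACC-103: fee       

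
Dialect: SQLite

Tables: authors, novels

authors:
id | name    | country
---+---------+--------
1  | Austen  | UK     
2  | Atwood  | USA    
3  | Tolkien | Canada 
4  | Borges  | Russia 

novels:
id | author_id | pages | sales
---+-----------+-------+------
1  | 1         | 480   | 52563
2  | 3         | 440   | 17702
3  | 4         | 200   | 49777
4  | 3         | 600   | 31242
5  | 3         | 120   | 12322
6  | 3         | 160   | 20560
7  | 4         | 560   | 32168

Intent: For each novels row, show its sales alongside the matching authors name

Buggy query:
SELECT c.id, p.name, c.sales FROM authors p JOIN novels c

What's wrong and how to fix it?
Bug: Missing join condition: each novels row is matched to all authors rows instead of just its own

Fix: Add ON c.author_id = p.id to the JOIN

Corrected query:
SELECT c.id, p.name, c.sales FROM authors p JOIN novels c ON c.author_id = p.id

Result:
id | name    | sales
---+---------+------
1  | Austen  | 52563
2  | Tolkien | 17702
3  | Borges  | 49777
4  | Tolkien | 31242
5  | Tolkien | 12322
6  | Tolkien | 20560
7  | Borges  | 32168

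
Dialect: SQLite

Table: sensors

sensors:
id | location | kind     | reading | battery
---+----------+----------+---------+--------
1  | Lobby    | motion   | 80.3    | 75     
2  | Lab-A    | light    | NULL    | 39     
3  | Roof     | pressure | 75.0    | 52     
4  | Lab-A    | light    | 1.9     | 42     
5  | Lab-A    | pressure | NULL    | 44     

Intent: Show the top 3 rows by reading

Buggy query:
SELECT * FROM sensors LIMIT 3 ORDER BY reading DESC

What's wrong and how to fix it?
Bug: LIMIT must come after ORDER BY

Fix: Swap the clauses: ORDER BY first, then LIMIT

Corrected query:
SELECT * FROM sensors ORDER BY reading DESC LIMIT 3

Result:
id | location | kind     | reading | battery
---+----------+----------+---------+--------
1  | Lobby    | motion   | 80.3    | 75     
3  | Roof     | pressure | 75      | 52     
4  | Lab-A    | light    | 1.9     | 42     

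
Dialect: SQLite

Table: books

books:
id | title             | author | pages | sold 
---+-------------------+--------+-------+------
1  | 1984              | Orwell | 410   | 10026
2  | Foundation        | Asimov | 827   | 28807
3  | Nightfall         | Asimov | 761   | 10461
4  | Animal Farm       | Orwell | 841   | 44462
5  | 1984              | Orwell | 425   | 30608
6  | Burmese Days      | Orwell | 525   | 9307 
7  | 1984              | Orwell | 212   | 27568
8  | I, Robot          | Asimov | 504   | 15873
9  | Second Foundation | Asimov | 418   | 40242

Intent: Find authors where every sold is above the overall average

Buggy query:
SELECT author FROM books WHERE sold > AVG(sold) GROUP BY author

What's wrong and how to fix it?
Bug: AVG() is an aggregate; it can't sit directly in WHERE

Fix: Compute the overall average in a scalar subquery and compare each group's MIN against it in HAVING

Corrected query:
SELECT author FROM books GROUP BY author HAVING MIN(sold) > (SELECT AVG(sold) FROM books)

Result:
(no rows)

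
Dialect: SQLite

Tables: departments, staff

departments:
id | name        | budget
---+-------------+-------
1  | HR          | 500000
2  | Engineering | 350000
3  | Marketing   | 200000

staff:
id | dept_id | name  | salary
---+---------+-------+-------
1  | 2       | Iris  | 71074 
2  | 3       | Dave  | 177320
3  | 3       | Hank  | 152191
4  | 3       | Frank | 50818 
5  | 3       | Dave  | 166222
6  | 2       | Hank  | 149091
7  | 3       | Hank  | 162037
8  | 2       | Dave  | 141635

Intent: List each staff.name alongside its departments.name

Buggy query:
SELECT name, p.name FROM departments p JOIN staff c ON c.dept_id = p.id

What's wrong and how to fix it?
Bug: 'name' exists in both joined tables, so the database can't tell which one is meant

Fix: Qualify the column with its table alias (c.name)

Corrected query:
SELECT c.name, p.name FROM departments p JOIN staff c ON c.dept_id = p.id

Result:
name  | name       
------+------------
Iris  | Engineering
Dave  | Marketing  
Hank  | Marketing  
Frank | Marketing  
Dave  | Marketing  
Hank  | Engineering
Hank  | Marketing  
Dave  | Engineering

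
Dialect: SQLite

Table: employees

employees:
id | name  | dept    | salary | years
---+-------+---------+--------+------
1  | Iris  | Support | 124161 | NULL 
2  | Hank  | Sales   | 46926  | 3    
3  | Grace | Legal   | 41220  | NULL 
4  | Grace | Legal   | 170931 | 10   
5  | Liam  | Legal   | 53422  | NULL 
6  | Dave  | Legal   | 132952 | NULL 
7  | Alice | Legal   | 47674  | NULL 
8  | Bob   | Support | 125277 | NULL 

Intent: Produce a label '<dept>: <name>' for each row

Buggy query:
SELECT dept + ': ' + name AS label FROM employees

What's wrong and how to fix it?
Bug: '+' is numeric addition; on text columns SQLite converts them to 0 instead of concatenating

Fix: Replace + with || to concatenate text

Corrected query:
SELECT dept || ': ' || name AS label FROM employees

Result:
label        
-------------
Support: Iris
Sales: Hank  
Legal: Grace 
Legal: Grace 
Legal: Liam  
Legal: Dave  
Legal: Alice 
Support: Bob 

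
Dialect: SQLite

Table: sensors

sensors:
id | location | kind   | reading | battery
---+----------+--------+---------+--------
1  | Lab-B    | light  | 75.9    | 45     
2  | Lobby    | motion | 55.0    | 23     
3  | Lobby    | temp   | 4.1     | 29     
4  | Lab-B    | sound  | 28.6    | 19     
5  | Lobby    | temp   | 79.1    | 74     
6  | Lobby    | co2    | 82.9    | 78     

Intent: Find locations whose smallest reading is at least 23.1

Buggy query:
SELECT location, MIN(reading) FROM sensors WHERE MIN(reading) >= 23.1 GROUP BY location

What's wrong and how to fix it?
Bug: MIN() in WHERE is a misuse of aggregate

Fix: Replace WHERE with HAVING after the GROUP BY

Corrected query:
SELECT location, MIN(reading) FROM sensors GROUP BY location HAVING MIN(reading) >= 23.1

Result:
location | MIN(reading)
---------+-------------
Lab-B    | 28.6        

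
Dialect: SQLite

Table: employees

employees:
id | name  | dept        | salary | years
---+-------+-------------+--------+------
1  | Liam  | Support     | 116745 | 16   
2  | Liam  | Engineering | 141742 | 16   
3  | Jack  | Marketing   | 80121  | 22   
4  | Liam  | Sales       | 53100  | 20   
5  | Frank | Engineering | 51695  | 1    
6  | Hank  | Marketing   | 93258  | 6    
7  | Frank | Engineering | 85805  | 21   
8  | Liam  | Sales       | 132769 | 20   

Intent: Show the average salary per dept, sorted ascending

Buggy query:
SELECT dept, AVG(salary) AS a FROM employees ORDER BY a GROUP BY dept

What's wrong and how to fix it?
Bug: ORDER BY appears before GROUP BY; SQL clause order requires GROUP BY first

Fix: Reorder: SELECT … FROM … GROUP BY … ORDER BY …

Corrected query:
SELECT dept, AVG(salary) AS a FROM employees GROUP BY dept ORDER BY a

Result:
dept        | a           
------------+-------------
Marketing   | 86689.5     
Sales       | 92934.5     
Engineering | 93080.666667
Support     | 116745      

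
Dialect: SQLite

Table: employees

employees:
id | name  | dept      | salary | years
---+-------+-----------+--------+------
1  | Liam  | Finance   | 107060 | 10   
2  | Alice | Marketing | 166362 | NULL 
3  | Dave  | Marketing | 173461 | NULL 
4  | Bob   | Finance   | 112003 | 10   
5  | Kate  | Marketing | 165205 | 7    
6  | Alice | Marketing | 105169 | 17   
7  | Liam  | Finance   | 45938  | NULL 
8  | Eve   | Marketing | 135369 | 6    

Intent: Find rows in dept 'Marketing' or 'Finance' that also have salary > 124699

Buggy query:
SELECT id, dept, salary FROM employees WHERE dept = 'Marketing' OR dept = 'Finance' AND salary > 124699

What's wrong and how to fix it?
Bug: AND binds tighter than OR, so this parses as dept = 'Marketing' OR (dept = 'Finance' AND salary > 124699)

Fix: Add parentheses around the OR so the AND applies to both alternatives

Corrected query:
SELECT id, dept, salary FROM employees WHERE (dept = 'Marketing' OR dept = 'Finance') AND salary > 124699

Result:
id | dept      | salary
---+-----------+-------
2  | Marketing | 166362
3  | Marketing | 173461
5  | Marketing | 165205
8  | Marketing | 135369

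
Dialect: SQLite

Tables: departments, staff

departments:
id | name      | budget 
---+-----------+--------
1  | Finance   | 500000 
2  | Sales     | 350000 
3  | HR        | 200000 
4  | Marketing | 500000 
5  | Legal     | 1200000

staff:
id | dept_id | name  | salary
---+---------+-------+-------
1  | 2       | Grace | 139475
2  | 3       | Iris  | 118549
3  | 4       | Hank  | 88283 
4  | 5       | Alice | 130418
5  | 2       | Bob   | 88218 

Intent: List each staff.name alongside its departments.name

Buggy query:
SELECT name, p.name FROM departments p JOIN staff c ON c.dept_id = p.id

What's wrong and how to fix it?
Bug: Both tables have a 'name' column; the unqualified reference is ambiguous

Fix: Prefix ambiguous columns with the table alias

Corrected query:
SELECT c.name, p.name FROM departments p JOIN staff c ON c.dept_id = p.id

Result:
name  | name     
------+----------
Grace | Sales    
Iris  | HR       
Hank  | Marketing
Alice | Legal    
Bob   | Sales    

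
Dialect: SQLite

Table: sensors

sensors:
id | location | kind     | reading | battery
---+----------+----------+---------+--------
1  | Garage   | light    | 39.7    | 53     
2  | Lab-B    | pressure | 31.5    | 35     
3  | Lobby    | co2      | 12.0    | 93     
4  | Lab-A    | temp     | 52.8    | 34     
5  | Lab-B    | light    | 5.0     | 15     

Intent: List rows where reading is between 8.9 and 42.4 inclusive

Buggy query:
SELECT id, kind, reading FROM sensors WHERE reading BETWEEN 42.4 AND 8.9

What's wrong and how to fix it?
Bug: BETWEEN expects the lower bound first; with 42.4 AND 8.9 the range is empty

Fix: Swap the bounds so the smaller value comes first

Corrected query:
SELECT id, kind, reading FROM sensors WHERE reading BETWEEN 8.9 AND 42.4

Result:
id | kind     | reading
---+----------+--------
1  | light    | 39.7   
2  | pressure | 31.5   
3  | co2      | 12     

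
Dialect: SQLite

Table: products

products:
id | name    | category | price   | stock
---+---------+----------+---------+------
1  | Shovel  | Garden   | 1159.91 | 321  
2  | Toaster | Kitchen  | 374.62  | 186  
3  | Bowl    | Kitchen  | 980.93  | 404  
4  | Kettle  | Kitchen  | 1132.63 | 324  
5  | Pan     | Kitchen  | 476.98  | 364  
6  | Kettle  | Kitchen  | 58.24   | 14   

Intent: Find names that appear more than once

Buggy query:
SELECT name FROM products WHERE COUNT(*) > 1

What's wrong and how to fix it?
Bug: WHERE can't reference COUNT(*); aggregates are computed after WHERE

Fix: GROUP BY name, then filter groups with HAVING COUNT(*) > 1

Corrected query:
SELECT name FROM products GROUP BY name HAVING COUNT(*) > 1

Result:
name  
------
Kettle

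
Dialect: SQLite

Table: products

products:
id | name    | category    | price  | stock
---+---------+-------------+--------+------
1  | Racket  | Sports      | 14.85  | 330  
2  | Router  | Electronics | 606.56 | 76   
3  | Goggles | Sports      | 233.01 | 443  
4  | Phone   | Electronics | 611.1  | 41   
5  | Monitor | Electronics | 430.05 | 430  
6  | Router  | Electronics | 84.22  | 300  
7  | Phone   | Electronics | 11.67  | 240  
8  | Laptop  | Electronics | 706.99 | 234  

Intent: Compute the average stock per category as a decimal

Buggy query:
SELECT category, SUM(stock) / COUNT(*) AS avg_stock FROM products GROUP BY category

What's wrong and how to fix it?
Bug: Both operands are integers, so '/' performs integer division and truncates

Fix: Multiply by 1.0 (or CAST to REAL) to force floating-point division

Corrected query:
SELECT category, SUM(stock) * 1.0 / COUNT(*) AS avg_stock FROM products GROUP BY category

Result:
category    | avg_stock 
------------+-----------
Electronics | 220.166667
Sports      | 386.5     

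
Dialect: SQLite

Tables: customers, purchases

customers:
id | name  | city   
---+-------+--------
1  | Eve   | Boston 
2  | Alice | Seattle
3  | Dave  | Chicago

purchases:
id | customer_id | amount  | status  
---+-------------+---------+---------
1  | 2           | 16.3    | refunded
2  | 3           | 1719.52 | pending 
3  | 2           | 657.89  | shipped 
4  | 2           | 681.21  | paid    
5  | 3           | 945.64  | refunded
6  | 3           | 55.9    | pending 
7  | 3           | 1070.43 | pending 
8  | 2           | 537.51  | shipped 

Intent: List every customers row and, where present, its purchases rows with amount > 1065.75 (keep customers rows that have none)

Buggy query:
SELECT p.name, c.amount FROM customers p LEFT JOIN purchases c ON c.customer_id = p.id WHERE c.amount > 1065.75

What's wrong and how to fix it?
Bug: A WHERE condition on the right-hand table after LEFT JOIN drops unmatched parents

Fix: Put 'c.amount > 1065.75' in the JOIN's ON clause instead of WHERE

Corrected query:
SELECT p.name, c.amount FROM customers p LEFT JOIN purchases c ON c.customer_id = p.id AND c.amount > 1065.75

Result:
name  | amount 
------+--------
Eve   | NULL   
Alice | NULL   
Dave  | 1070.43
Dave  | 1719.52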